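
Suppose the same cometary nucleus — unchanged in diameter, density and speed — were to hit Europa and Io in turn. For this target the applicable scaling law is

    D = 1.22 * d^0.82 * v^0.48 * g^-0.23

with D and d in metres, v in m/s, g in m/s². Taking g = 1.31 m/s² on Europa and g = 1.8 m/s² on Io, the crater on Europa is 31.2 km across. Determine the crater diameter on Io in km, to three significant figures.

D ≈ 29.0 km

All impactor-dependent factors cancel in the ratio, leaving D_Io/D_Europa = (g_Io/g_Europa)^-0.23.
(1.8/1.31)^-0.23 = 1.374^-0.23 = 0.9295
D_Io = 0.9295 × 31.2 km = 29.0 km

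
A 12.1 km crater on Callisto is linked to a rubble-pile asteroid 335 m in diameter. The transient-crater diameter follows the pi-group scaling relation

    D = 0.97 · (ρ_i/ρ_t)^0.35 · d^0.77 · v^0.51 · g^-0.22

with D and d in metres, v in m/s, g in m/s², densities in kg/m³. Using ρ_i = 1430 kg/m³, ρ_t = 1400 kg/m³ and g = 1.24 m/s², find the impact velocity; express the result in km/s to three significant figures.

Rearranging for v: v = [D / (0.97 · (1430/1400)^0.35 · 335^0.77 · 1.24^-0.22)]^(1/0.51).
D = 12100 m.
(1430/1400)^0.35 = 1.007
335^0.77 = 87.96
1.24^-0.22 = 0.9538
Denominator = 0.97 × 1.007 × 87.96 × 0.9538 = 81.95
D / 81.95 = 12100 / 81.95 = 147.7
v = 147.7^(1/0.51) = 147.7^1.9608 = 17936 m/s

v ≈ 17.9 km/s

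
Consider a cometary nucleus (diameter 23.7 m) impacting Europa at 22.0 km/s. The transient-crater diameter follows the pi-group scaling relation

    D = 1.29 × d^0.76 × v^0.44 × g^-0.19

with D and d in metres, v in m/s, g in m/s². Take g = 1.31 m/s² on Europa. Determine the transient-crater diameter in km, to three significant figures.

In SI units: v = 22000 m/s.
d^0.76 = 23.7^0.76 = 11.09
v^0.44 = 22000^0.44 = 81.41
g^-0.19 = 1.31^-0.19 = 0.9500
D = 1.29 × 11.09 × 81.41 × 0.9500 = 1106 m
   = 1.106 km

D ≈ 1.11 km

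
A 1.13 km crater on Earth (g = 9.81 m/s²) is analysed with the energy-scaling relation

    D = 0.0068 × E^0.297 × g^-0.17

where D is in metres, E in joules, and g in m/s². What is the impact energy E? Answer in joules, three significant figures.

Rearranging: E = [D / (0.0068 · g^-0.17)]^(1/0.297).
D = 1130 m.
g^-0.17 = 9.81^-0.17 = 0.6783
D / (0.0068 × 0.6783) = 1130 / (4.612 × 10^-3) = 2.450 × 10^5
E = (2.450 × 10^5)^3.367 = 1.397 × 10^18 J

E ≈ 1.40 × 10^18 J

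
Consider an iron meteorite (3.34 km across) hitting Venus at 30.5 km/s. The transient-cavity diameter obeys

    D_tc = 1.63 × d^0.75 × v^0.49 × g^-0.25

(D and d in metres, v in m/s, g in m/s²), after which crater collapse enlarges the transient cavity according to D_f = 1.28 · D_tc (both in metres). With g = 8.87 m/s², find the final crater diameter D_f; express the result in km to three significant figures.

D_f ≈ 83.7 km

In SI: d = 3340 m, v = 30500 m/s.
d^0.75 = 3340^0.75 = 439.3
v^0.49 = 30500^0.49 = 157.5
g^-0.25 = 8.87^-0.25 = 0.5795
D_tc = 1.63 × 439.3 × 157.5 × 0.5795 = 65360 m
D_f = 1.28 × 65360 = 83661 m
     = 83.66 km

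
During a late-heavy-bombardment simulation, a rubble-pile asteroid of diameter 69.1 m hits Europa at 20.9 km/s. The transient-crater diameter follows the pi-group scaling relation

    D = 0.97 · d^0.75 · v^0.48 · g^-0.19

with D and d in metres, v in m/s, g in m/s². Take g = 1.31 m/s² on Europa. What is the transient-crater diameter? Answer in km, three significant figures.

In SI units: v = 20900 m/s.
d^0.75 = 69.1^0.75 = 23.97
v^0.48 = 20900^0.48 = 118.5
g^-0.19 = 1.31^-0.19 = 0.9500
D = 0.97 × 23.97 × 118.5 × 0.9500 = 2617 m
   = 2.617 km

D ≈ 2.62 km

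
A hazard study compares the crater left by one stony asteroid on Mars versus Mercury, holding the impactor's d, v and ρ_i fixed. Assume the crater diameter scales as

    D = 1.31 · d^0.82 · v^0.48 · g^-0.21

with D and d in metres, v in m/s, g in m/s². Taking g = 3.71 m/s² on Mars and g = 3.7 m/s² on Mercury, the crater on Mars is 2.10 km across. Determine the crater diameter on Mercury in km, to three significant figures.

All impactor-dependent factors cancel in the ratio, leaving D_Mercury/D_Mars = (g_Mercury/g_Mars)^-0.21.
(3.7/3.71)^-0.21 = 0.9973^-0.21 = 1.001
D_Mercury = 1.001 × 2.10 km = 2.10 km

D ≈ 2.10 km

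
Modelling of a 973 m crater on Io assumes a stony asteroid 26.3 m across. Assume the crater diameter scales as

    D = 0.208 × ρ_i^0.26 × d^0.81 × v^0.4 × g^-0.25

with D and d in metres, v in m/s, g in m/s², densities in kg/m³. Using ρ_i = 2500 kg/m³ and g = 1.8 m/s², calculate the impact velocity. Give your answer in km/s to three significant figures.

Rearranging for v: v = [D / (0.208 · 2500^0.26 · 26.3^0.81 · 1.8^-0.25)]^(1/0.4).
2500^0.26 = 7.647
26.3^0.81 = 14.13
1.8^-0.25 = 0.8633
Denominator = 0.208 × 7.647 × 14.13 × 0.8633 = 19.40
D / 19.40 = 973 / 19.40 = 50.15
v = 50.15^(1/0.4) = 50.15^2.5 = 17811 m/s

v ≈ 17.8 km/s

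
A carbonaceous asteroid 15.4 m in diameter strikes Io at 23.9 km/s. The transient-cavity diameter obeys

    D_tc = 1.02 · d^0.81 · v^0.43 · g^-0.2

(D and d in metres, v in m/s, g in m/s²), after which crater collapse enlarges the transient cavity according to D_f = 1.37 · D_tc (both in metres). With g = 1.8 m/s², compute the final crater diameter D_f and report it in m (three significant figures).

v = 23900 m/s.
d^0.81 = 15.4^0.81 = 9.160
v^0.43 = 23900^0.43 = 76.33
g^-0.2 = 1.8^-0.2 = 0.8891
D_tc = 1.02 × 9.160 × 76.33 × 0.8891 = 634.1 m
D_f = 1.37 × 634.1 = 868.7 m

D_f ≈ 869 m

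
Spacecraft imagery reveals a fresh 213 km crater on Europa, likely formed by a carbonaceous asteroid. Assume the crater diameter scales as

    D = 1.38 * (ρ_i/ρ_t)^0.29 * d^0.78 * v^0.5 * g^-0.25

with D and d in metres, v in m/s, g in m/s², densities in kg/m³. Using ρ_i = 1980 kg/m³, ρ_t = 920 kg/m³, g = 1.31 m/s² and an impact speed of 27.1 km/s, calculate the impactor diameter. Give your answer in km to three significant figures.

d ≈ 5.30 km

Rearranging for d: d = [D / (1.38 · (1980/920)^0.29 · 27100^0.5 · 1.31^-0.25)]^(1/0.78).
D = 213000 m.
(1980/920)^0.29 = 1.249
27100^0.5 = 164.6
1.31^-0.25 = 0.9347
Denominator = 1.38 × 1.249 × 164.6 × 0.9347 = 265.2
D / 265.2 = 213000 / 265.2 = 803.2
d = 803.2^(1/0.78) = 803.2^1.2821 = 5300 m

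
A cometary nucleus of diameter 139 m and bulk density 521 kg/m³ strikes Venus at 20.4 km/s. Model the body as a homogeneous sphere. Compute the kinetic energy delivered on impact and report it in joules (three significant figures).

E ≈ 1.52 × 10^17 J

v = 20400 m/s.
Mass m = (π/6) ρ d³ = (π/6) × 521 × (139)³ = 7.326 × 10^8 kg
E = ½ m v² = 0.5 × 7.326 × 10^8 × (20400)² = 1.524 × 10^17 J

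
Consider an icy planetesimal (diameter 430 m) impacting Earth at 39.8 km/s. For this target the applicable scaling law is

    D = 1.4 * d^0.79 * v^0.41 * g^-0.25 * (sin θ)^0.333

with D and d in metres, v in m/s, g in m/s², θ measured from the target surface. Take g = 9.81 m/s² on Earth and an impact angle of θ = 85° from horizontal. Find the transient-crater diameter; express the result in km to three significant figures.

In SI units: v = 39800 m/s.
d^0.79 = 430^0.79 = 120.3
v^0.41 = 39800^0.41 = 76.90
g^-0.25 = 9.81^-0.25 = 0.5650
(sin 85°)^0.333 = 0.9962^0.333 = 0.9987
D = 1.4 × 120.3 × 76.90 × 0.5650 × 0.9987 = 7308 m
   = 7.308 km

D ≈ 7.31 km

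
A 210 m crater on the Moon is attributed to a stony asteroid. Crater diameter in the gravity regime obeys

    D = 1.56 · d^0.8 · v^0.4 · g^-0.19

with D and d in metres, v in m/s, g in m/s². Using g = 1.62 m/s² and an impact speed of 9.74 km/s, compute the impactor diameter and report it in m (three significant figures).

Rearranging for d: d = [D / (1.56 · 9740^0.4 · 1.62^-0.19)]^(1/0.8).
9740^0.4 = 39.39
1.62^-0.19 = 0.9124
Denominator = 1.56 × 39.39 × 0.9124 = 56.07
D / 56.07 = 210 / 56.07 = 3.745
d = 3.745^(1/0.8) = 3.745^1.25 = 5.210 m

d ≈ 5.21 m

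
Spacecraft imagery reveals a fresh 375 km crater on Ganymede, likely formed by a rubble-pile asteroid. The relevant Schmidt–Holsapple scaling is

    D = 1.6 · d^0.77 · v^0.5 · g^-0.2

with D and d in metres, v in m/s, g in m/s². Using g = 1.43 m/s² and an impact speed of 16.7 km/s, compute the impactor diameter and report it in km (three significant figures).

Rearranging for d: d = [D / (1.6 · 16700^0.5 · 1.43^-0.2)]^(1/0.77).
D = 375000 m.
16700^0.5 = 129.2
1.43^-0.2 = 0.9310
Denominator = 1.6 × 129.2 × 0.9310 = 192.5
D / 192.5 = 375000 / 192.5 = 1948
d = 1948^(1/0.77) = 1948^1.2987 = 18715 m

d ≈ 18.7 km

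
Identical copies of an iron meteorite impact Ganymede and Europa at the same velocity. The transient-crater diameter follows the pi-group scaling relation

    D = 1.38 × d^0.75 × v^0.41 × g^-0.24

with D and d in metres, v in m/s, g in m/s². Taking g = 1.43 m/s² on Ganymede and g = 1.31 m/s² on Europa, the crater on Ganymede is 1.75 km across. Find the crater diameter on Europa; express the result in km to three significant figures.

All impactor-dependent factors cancel in the ratio, leaving D_Europa/D_Ganymede = (g_Europa/g_Ganymede)^-0.24.
(1.31/1.43)^-0.24 = 0.9161^-0.24 = 1.021
D_Europa = 1.021 × 1.75 km = 1.79 km

D ≈ 1.79 km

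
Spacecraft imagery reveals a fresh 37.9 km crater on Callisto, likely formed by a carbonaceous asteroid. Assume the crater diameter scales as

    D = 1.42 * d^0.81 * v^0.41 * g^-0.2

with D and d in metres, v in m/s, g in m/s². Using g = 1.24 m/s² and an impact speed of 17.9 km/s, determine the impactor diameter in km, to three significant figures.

d ≈ 2.16 km

Rearranging for d: d = [D / (1.42 · 17900^0.41 · 1.24^-0.2)]^(1/0.81).
D = 37900 m.
17900^0.41 = 55.42
1.24^-0.2 = 0.9579
Denominator = 1.42 × 55.42 × 0.9579 = 75.38
D / 75.38 = 37900 / 75.38 = 502.8
d = 502.8^(1/0.81) = 502.8^1.2346 = 2163 m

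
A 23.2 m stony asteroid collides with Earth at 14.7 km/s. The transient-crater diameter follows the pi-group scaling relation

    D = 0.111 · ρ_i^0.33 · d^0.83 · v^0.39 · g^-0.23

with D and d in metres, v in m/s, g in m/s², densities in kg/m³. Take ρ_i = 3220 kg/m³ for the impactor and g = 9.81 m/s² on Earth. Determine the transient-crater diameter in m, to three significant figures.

In SI units: v = 14700 m/s.
ρ_i^0.33 = 3220^0.33 = 14.37
d^0.83 = 23.2^0.83 = 13.59
v^0.39 = 14700^0.39 = 42.19
g^-0.23 = 9.81^-0.23 = 0.5914
D = 0.111 × 14.37 × 13.59 × 42.19 × 0.5914 = 540.9 m

D ≈ 541 m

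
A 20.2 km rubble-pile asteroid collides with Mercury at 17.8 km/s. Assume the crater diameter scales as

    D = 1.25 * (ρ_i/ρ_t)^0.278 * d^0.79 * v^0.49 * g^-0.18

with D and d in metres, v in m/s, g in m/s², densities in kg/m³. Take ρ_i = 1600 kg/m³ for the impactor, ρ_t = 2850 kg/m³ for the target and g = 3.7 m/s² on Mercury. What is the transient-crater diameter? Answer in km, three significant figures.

In SI units: d = 20200 m, v = 17800 m/s.
(ρ_i/ρ_t)^0.278 = (1600/2850)^0.278 = 0.8517
d^0.79 = 20200^0.79 = 2519
v^0.49 = 17800^0.49 = 121.0
g^-0.18 = 3.7^-0.18 = 0.7902
D = 1.25 × 0.8517 × 2519 × 121.0 × 0.7902 = 2.564 × 10^5 m
   = 256.4 km

D ≈ 256 km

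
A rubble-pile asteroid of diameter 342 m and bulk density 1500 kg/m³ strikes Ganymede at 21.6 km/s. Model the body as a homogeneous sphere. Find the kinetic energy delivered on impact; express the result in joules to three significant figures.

v = 21600 m/s.
Mass m = (π/6) ρ d³ = (π/6) × 1500 × (342)³ = 3.142 × 10^10 kg
E = ½ m v² = 0.5 × 3.142 × 10^10 × (21600)² = 7.330 × 10^18 J

E ≈ 7.33 × 10^18 J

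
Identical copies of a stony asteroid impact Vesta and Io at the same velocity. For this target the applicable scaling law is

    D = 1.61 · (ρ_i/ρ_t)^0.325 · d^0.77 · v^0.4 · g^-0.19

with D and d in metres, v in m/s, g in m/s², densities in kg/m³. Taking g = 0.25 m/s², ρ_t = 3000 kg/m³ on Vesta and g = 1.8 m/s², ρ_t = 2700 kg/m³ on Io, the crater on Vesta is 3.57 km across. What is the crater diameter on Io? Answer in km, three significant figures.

The impactor-only factors (d, v, ρ_i) cancel in the ratio, leaving D_Io/D_Vesta = (g_Io/g_Vesta)^-0.19 · (ρ_t,Vesta/ρ_t,Io)^0.325.
(1.8/0.25)^-0.19 = 7.200^-0.19 = 0.6872
(3000/2700)^0.325 = 1.111^0.325 = 1.035
Ratio = 0.6872 × 1.035 = 0.7113
D_Io = 0.7113 × 3.57 km = 2.54 km

D ≈ 2.54 km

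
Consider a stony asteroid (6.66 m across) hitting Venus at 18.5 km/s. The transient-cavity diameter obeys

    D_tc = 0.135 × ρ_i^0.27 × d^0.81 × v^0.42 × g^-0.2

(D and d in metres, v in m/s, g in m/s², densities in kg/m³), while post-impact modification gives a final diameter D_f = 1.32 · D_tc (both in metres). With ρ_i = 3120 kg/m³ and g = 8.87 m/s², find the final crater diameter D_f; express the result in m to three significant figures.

v = 18500 m/s.
ρ_i^0.27 = 3120^0.27 = 8.779
d^0.81 = 6.66^0.81 = 4.645
v^0.42 = 18500^0.42 = 61.97
g^-0.2 = 8.87^-0.2 = 0.6463
D_tc = 0.135 × 8.779 × 4.645 × 61.97 × 0.6463 = 220.5 m
D_f = 1.32 × 220.5 = 291.1 m

D_f ≈ 291 m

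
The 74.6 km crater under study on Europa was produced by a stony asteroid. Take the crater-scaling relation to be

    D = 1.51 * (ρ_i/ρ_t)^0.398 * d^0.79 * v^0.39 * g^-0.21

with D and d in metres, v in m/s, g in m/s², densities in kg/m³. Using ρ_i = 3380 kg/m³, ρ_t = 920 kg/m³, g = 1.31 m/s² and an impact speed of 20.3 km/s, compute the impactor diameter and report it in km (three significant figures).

Rearranging for d: d = [D / (1.51 · (3380/920)^0.398 · 20300^0.39 · 1.31^-0.21)]^(1/0.79).
D = 74600 m.
(3380/920)^0.398 = 1.678
20300^0.39 = 47.85
1.31^-0.21 = 0.9449
Denominator = 1.51 × 1.678 × 47.85 × 0.9449 = 114.6
D / 114.6 = 74600 / 114.6 = 651.0
d = 651.0^(1/0.79) = 651.0^1.2658 = 3643 m

d ≈ 3.64 km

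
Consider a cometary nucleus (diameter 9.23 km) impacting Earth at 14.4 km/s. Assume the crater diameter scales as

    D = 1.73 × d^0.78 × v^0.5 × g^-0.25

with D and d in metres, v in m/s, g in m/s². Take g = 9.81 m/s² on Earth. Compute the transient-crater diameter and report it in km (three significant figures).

In SI units: d = 9230 m, v = 14400 m/s.
d^0.78 = 9230^0.78 = 1238
v^0.5 = 14400^0.5 = 120.0
g^-0.25 = 9.81^-0.25 = 0.5650
D = 1.73 × 1238 × 120.0 × 0.5650 = 1.452 × 10^5 m
   = 145.2 km

D ≈ 145 km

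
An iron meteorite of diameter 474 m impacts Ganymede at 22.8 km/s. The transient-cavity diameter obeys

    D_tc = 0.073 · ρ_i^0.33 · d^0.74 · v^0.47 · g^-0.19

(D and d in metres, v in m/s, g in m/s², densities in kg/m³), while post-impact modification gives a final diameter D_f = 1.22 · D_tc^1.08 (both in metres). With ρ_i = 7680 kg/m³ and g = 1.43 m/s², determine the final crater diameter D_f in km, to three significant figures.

v = 22800 m/s.
ρ_i^0.33 = 7680^0.33 = 19.15
d^0.74 = 474^0.74 = 95.52
v^0.47 = 22800^0.47 = 111.7
g^-0.19 = 1.43^-0.19 = 0.9343
D_tc = 0.073 × 19.15 × 95.52 × 111.7 × 0.9343 = 13940 m
D_f = 1.22 × (13940)^1.08 = 36489 m
     = 36.49 km

D_f ≈ 36.5 km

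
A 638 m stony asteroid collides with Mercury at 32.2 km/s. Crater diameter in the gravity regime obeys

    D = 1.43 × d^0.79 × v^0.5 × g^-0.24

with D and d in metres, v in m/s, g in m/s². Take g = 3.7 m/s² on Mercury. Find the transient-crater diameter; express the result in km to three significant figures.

D ≈ 30.8 km

In SI units: v = 32200 m/s.
d^0.79 = 638^0.79 = 164.4
v^0.5 = 32200^0.5 = 179.4
g^-0.24 = 3.7^-0.24 = 0.7305
D = 1.43 × 164.4 × 179.4 × 0.7305 = 30809 m
   = 30.81 km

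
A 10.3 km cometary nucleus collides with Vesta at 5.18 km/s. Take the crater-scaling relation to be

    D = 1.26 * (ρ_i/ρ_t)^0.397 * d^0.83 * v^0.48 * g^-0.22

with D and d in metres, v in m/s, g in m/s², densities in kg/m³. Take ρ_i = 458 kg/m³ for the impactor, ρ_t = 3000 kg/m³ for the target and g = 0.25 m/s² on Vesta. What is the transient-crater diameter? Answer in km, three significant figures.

In SI units: d = 10300 m, v = 5180 m/s.
(ρ_i/ρ_t)^0.397 = (458/3000)^0.397 = 0.4742
d^0.83 = 10300^0.83 = 2141
v^0.48 = 5180^0.48 = 60.66
g^-0.22 = 0.25^-0.22 = 1.357
D = 1.26 × 0.4742 × 2141 × 60.66 × 1.357 = 1.053 × 10^5 m
   = 105.3 km

D ≈ 105 km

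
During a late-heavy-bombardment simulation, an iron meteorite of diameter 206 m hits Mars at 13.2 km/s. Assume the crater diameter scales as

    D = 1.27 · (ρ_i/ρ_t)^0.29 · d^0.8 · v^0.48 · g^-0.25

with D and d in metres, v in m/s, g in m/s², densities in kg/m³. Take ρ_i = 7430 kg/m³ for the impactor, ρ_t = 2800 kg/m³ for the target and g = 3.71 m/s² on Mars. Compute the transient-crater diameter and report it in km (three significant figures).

D ≈ 8.19 km

In SI units: v = 13200 m/s.
(ρ_i/ρ_t)^0.29 = (7430/2800)^0.29 = 1.327
d^0.8 = 206^0.8 = 70.97
v^0.48 = 13200^0.48 = 95.03
g^-0.25 = 3.71^-0.25 = 0.7205
D = 1.27 × 1.327 × 70.97 × 95.03 × 0.7205 = 8189 m
   = 8.189 km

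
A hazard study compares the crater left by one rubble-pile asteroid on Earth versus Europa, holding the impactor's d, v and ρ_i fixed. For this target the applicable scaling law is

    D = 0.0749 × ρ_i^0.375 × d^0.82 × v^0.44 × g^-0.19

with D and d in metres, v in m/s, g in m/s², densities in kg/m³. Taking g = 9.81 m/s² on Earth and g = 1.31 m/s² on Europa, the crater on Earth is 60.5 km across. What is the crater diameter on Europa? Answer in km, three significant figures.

All impactor-dependent factors cancel in the ratio, leaving D_Europa/D_Earth = (g_Europa/g_Earth)^-0.19.
(1.31/9.81)^-0.19 = 0.1335^-0.19 = 1.466
D_Europa = 1.466 × 60.5 km = 88.7 km

D ≈ 88.7 km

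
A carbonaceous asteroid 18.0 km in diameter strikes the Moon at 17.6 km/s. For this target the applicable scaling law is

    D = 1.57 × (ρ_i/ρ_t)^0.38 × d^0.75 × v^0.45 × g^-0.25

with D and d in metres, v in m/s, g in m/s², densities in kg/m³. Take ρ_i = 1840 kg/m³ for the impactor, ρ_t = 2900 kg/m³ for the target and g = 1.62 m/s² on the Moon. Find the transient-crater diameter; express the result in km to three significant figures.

D ≈ 148 km

In SI units: d = 18000 m, v = 17600 m/s.
(ρ_i/ρ_t)^0.38 = (1840/2900)^0.38 = 0.8412
d^0.75 = 18000^0.75 = 1554
v^0.45 = 17600^0.45 = 81.37
g^-0.25 = 1.62^-0.25 = 0.8864
D = 1.57 × 0.8412 × 1554 × 81.37 × 0.8864 = 1.480 × 10^5 m
   = 148.0 km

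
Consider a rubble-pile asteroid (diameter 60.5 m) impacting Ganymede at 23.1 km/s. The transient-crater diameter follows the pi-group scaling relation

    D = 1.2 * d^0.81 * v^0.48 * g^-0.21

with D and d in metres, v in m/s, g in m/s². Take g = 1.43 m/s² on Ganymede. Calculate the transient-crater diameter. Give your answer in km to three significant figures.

D ≈ 3.84 km

In SI units: v = 23100 m/s.
d^0.81 = 60.5^0.81 = 27.75
v^0.48 = 23100^0.48 = 124.3
g^-0.21 = 1.43^-0.21 = 0.9276
D = 1.2 × 27.75 × 124.3 × 0.9276 = 3840 m
   = 3.840 km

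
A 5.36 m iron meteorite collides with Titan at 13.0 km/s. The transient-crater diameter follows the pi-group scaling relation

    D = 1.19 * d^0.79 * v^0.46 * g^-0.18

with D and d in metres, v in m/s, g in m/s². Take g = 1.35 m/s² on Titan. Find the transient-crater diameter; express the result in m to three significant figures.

D ≈ 332 m

In SI units: v = 13000 m/s.
d^0.79 = 5.36^0.79 = 3.767
v^0.46 = 13000^0.46 = 78.06
g^-0.18 = 1.35^-0.18 = 0.9474
D = 1.19 × 3.767 × 78.06 × 0.9474 = 331.5 m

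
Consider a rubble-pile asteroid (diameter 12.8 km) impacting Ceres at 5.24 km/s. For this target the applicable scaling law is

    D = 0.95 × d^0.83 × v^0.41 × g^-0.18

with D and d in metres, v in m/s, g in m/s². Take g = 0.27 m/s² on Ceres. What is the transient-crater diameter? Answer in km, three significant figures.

D ≈ 103 km

In SI units: d = 12800 m, v = 5240 m/s.
d^0.83 = 12800^0.83 = 2564
v^0.41 = 5240^0.41 = 33.49
g^-0.18 = 0.27^-0.18 = 1.266
D = 0.95 × 2564 × 33.49 × 1.266 = 1.033 × 10^5 m
   = 103.3 km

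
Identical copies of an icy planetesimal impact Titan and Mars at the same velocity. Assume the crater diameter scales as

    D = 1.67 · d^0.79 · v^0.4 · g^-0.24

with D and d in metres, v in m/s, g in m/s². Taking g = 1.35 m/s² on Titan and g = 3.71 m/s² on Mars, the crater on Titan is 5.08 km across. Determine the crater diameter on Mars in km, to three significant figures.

D ≈ 3.99 km

All impactor-dependent factors cancel in the ratio, leaving D_Mars/D_Titan = (g_Mars/g_Titan)^-0.24.
(3.71/1.35)^-0.24 = 2.748^-0.24 = 0.7846
D_Mars = 0.7846 × 5.08 km = 3.99 km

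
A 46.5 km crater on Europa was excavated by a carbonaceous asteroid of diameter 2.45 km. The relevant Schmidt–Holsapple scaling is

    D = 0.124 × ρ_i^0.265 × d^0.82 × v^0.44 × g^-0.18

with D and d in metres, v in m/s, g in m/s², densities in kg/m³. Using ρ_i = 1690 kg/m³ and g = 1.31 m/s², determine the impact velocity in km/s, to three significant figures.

v ≈ 28.6 km/s

Rearranging for v: v = [D / (0.124 · 1690^0.265 · 2450^0.82 · 1.31^-0.18)]^(1/0.44).
D = 46500 m.
1690^0.265 = 7.168
2450^0.82 = 601.3
1.31^-0.18 = 0.9526
Denominator = 0.124 × 7.168 × 601.3 × 0.9526 = 509.1
D / 509.1 = 46500 / 509.1 = 91.34
v = 91.34^(1/0.44) = 91.34^2.2727 = 28576 m/s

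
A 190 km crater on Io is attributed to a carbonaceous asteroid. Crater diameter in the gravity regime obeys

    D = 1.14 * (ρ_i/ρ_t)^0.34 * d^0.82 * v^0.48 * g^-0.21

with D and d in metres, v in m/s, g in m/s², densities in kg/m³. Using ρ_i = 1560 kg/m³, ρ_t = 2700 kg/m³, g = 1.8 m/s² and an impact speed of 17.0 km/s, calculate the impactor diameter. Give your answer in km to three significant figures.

Rearranging for d: d = [D / (1.14 · (1560/2700)^0.34 · 17000^0.48 · 1.8^-0.21)]^(1/0.82).
D = 190000 m.
(1560/2700)^0.34 = 0.8298
17000^0.48 = 107.3
1.8^-0.21 = 0.8839
Denominator = 1.14 × 0.8298 × 107.3 × 0.8839 = 89.72
D / 89.72 = 190000 / 89.72 = 2118
d = 2118^(1/0.82) = 2118^1.2195 = 11375 m

d ≈ 11.4 km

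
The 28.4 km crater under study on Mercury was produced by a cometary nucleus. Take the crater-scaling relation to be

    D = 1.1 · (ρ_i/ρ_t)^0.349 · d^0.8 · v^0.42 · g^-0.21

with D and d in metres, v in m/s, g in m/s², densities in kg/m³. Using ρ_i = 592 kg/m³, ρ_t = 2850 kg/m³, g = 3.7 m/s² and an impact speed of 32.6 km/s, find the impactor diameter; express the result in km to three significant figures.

d ≈ 3.91 km

Rearranging for d: d = [D / (1.1 · (592/2850)^0.349 · 32600^0.42 · 3.7^-0.21)]^(1/0.8).
D = 28400 m.
(592/2850)^0.349 = 0.5778
32600^0.42 = 78.62
3.7^-0.21 = 0.7598
Denominator = 1.1 × 0.5778 × 78.62 × 0.7598 = 37.97
D / 37.97 = 28400 / 37.97 = 748.0
d = 748.0^(1/0.8) = 748.0^1.25 = 3912 m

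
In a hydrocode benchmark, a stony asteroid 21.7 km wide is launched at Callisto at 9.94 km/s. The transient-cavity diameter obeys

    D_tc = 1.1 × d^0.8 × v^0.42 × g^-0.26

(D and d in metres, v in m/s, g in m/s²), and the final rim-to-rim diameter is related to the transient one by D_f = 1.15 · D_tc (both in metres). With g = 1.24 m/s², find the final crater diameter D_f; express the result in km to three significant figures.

In SI: d = 21700 m, v = 9940 m/s.
d^0.8 = 21700^0.8 = 2946
v^0.42 = 9940^0.42 = 47.74
g^-0.26 = 1.24^-0.26 = 0.9456
D_tc = 1.1 × 2946 × 47.74 × 0.9456 = 1.463 × 10^5 m
D_f = 1.15 × 1.463 × 10^5 = 1.682 × 10^5 m
     = 168.2 km

D_f ≈ 168 km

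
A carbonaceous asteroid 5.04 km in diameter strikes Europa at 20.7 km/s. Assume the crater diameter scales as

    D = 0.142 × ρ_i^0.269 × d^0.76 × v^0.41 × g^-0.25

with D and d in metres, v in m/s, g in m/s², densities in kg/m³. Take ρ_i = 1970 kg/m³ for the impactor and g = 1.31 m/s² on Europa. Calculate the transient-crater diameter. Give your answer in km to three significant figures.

D ≈ 39.1 km

In SI units: d = 5040 m, v = 20700 m/s.
ρ_i^0.269 = 1970^0.269 = 7.695
d^0.76 = 5040^0.76 = 651.4
v^0.41 = 20700^0.41 = 58.82
g^-0.25 = 1.31^-0.25 = 0.9347
D = 0.142 × 7.695 × 651.4 × 58.82 × 0.9347 = 39133 m
   = 39.13 km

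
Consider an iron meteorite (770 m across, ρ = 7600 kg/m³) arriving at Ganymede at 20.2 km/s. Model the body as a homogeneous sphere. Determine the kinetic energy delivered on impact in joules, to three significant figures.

v = 20200 m/s.
Mass m = (π/6) ρ d³ = (π/6) × 7600 × (770)³ = 1.817 × 10^12 kg
E = ½ m v² = 0.5 × 1.817 × 10^12 × (20200)² = 3.707 × 10^20 J

E ≈ 3.71 × 10^20 J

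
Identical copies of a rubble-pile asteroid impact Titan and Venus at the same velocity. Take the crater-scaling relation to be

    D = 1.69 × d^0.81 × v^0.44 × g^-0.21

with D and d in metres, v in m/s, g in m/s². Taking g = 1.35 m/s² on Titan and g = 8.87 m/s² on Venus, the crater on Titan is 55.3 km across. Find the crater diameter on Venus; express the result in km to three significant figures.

All impactor-dependent factors cancel in the ratio, leaving D_Venus/D_Titan = (g_Venus/g_Titan)^-0.21.
(8.87/1.35)^-0.21 = 6.570^-0.21 = 0.6735
D_Venus = 0.6735 × 55.3 km = 37.2 km

D ≈ 37.2 km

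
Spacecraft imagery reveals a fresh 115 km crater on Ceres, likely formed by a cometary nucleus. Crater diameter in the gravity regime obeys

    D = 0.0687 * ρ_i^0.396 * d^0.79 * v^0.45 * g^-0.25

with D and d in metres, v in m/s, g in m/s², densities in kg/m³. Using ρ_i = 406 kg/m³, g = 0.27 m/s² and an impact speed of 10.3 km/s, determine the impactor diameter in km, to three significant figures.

d ≈ 12.7 km

Rearranging for d: d = [D / (0.0687 · 406^0.396 · 10300^0.45 · 0.27^-0.25)]^(1/0.79).
D = 115000 m.
406^0.396 = 10.79
10300^0.45 = 63.94
0.27^-0.25 = 1.387
Denominator = 0.0687 × 10.79 × 63.94 × 1.387 = 65.74
D / 65.74 = 115000 / 65.74 = 1749
d = 1749^(1/0.79) = 1749^1.2658 = 12727 m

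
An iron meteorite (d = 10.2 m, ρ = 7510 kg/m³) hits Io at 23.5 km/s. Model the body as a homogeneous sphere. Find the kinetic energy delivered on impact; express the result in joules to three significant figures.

E ≈ 1.15 × 10^15 J

v = 23500 m/s.
Mass m = (π/6) ρ d³ = (π/6) × 7510 × (10.2)³ = 4.173 × 10^6 kg
E = ½ m v² = 0.5 × 4.173 × 10^6 × (23500)² = 1.152 × 10^15 J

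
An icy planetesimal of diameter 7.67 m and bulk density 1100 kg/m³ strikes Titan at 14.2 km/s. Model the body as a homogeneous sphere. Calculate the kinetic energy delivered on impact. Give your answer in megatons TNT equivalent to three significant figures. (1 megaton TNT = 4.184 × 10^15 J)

E ≈ 6.26 × 10^-3 Mt TNT

v = 14200 m/s.
Mass m = (π/6) ρ d³ = (π/6) × 1100 × (7.67)³ = 2.599 × 10^5 kg
E = ½ m v² = 0.5 × 2.599 × 10^5 × (14200)² = 2.620 × 10^13 J
   = 2.620 × 10^13 / 4.184×10^15 = 6.262 × 10^-3 Mt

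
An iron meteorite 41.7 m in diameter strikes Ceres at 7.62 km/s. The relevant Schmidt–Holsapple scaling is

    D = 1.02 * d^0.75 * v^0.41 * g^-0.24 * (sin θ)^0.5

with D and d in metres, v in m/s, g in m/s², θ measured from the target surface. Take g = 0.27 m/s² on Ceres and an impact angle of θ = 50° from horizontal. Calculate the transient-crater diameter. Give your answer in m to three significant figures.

In SI units: v = 7620 m/s.
d^0.75 = 41.7^0.75 = 16.41
v^0.41 = 7620^0.41 = 39.05
g^-0.24 = 0.27^-0.24 = 1.369
(sin 50°)^0.5 = 0.7660^0.5 = 0.8752
D = 1.02 × 16.41 × 39.05 × 1.369 × 0.8752 = 783.1 m

D ≈ 783 m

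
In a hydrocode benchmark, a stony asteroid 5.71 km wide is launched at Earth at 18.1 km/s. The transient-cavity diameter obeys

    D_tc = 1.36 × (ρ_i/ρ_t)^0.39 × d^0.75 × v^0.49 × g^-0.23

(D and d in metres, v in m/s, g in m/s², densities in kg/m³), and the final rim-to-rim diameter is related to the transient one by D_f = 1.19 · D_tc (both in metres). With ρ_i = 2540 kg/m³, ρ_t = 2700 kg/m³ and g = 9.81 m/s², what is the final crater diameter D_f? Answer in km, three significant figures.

D_f ≈ 74.9 km

In SI: d = 5710 m, v = 18100 m/s.
(ρ_i/ρ_t)^0.39 = (2540/2700)^0.39 = 0.9765
d^0.75 = 5710^0.75 = 656.9
v^0.49 = 18100^0.49 = 122.0
g^-0.23 = 9.81^-0.23 = 0.5914
D_tc = 1.36 × 0.9765 × 656.9 × 122.0 × 0.5914 = 62940 m
D_f = 1.19 × 62940 = 74899 m
     = 74.90 km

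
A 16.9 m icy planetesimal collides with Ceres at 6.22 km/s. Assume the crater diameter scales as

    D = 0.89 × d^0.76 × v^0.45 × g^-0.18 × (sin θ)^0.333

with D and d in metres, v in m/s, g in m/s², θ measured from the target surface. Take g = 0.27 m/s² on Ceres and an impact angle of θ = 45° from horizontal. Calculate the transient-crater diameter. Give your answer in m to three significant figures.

In SI units: v = 6220 m/s.
d^0.76 = 16.9^0.76 = 8.574
v^0.45 = 6220^0.45 = 50.96
g^-0.18 = 0.27^-0.18 = 1.266
(sin 45°)^0.333 = 0.7071^0.333 = 0.8910
D = 0.89 × 8.574 × 50.96 × 1.266 × 0.8910 = 438.6 m

D ≈ 439 m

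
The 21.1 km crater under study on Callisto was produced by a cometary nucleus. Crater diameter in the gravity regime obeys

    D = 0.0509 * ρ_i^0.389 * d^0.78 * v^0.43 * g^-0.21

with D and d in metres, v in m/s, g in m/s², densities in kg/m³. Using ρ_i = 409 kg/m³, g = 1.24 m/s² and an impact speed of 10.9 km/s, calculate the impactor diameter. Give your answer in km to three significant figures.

Rearranging for d: d = [D / (0.0509 · 409^0.389 · 10900^0.43 · 1.24^-0.21)]^(1/0.78).
D = 21100 m.
409^0.389 = 10.37
10900^0.43 = 54.46
1.24^-0.21 = 0.9558
Denominator = 0.0509 × 10.37 × 54.46 × 0.9558 = 27.48
D / 27.48 = 21100 / 27.48 = 767.8
d = 767.8^(1/0.78) = 767.8^1.2821 = 5002 m

d ≈ 5.00 km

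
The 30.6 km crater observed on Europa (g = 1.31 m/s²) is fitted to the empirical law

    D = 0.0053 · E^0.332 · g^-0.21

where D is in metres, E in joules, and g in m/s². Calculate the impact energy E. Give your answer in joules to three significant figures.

E ≈ 2.75 × 10^20 J

Rearranging: E = [D / (0.0053 · g^-0.21)]^(1/0.332).
D = 30600 m.
g^-0.21 = 1.31^-0.21 = 0.9449
D / (0.0053 × 0.9449) = 30600 / (5.008 × 10^-3) = 6.110 × 10^6
E = (6.110 × 10^6)^3.012 = 2.751 × 10^20 J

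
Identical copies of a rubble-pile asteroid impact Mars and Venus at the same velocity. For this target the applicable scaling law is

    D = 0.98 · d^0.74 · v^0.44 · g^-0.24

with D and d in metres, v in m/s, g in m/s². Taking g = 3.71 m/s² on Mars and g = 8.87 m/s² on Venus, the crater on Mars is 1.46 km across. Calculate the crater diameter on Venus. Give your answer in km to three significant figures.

All impactor-dependent factors cancel in the ratio, leaving D_Venus/D_Mars = (g_Venus/g_Mars)^-0.24.
(8.87/3.71)^-0.24 = 2.391^-0.24 = 0.8112
D_Venus = 0.8112 × 1.46 km = 1.18 km

D ≈ 1.18 km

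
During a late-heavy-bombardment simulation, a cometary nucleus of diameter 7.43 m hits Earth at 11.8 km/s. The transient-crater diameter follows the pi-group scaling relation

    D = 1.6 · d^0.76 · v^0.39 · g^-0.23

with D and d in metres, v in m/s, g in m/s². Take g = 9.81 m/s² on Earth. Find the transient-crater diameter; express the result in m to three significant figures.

D ≈ 168 m

In SI units: v = 11800 m/s.
d^0.76 = 7.43^0.76 = 4.591
v^0.39 = 11800^0.39 = 38.73
g^-0.23 = 9.81^-0.23 = 0.5914
D = 1.6 × 4.591 × 38.73 × 0.5914 = 168.3 m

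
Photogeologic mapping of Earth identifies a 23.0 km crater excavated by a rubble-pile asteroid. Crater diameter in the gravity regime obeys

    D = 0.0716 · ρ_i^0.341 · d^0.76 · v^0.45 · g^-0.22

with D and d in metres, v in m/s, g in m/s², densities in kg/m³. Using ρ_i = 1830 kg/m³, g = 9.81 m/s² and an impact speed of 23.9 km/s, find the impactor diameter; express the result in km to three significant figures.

Rearranging for d: d = [D / (0.0716 · 1830^0.341 · 23900^0.45 · 9.81^-0.22)]^(1/0.76).
D = 23000 m.
1830^0.341 = 12.96
23900^0.45 = 93.39
9.81^-0.22 = 0.6051
Denominator = 0.0716 × 12.96 × 93.39 × 0.6051 = 52.44
D / 52.44 = 23000 / 52.44 = 438.6
d = 438.6^(1/0.76) = 438.6^1.3158 = 2995 m

d ≈ 3.00 km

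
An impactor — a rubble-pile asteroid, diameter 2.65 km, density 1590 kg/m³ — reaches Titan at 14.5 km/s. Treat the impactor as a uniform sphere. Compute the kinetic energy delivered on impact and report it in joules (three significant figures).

d = 2650 m; v = 14500 m/s.
Mass m = (π/6) ρ d³ = (π/6) × 1590 × (2650)³ = 1.549 × 10^13 kg
E = ½ m v² = 0.5 × 1.549 × 10^13 × (14500)² = 1.628 × 10^21 J

E ≈ 1.63 × 10^21 J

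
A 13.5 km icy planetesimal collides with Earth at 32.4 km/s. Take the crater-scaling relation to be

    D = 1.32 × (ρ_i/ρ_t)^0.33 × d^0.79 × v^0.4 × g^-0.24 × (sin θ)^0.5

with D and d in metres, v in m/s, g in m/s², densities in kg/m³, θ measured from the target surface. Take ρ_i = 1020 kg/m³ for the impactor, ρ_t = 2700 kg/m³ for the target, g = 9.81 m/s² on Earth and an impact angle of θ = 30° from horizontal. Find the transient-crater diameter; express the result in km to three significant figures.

In SI units: d = 13500 m, v = 32400 m/s.
(ρ_i/ρ_t)^0.33 = (1020/2700)^0.33 = 0.7253
d^0.79 = 13500^0.79 = 1832
v^0.4 = 32400^0.4 = 63.71
g^-0.24 = 9.81^-0.24 = 0.5781
(sin 30°)^0.5 = 0.5000^0.5 = 0.7071
D = 1.32 × 0.7253 × 1832 × 63.71 × 0.5781 × 0.7071 = 45678 m
   = 45.68 km

D ≈ 45.7 km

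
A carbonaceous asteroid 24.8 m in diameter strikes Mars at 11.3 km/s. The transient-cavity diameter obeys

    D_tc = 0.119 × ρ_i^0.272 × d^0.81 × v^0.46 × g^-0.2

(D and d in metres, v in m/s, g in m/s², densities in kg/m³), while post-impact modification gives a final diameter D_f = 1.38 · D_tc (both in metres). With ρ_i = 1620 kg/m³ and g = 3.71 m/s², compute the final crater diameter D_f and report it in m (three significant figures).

D_f ≈ 930 m

v = 11300 m/s.
ρ_i^0.272 = 1620^0.272 = 7.464
d^0.81 = 24.8^0.81 = 13.47
v^0.46 = 11300^0.46 = 73.18
g^-0.2 = 3.71^-0.2 = 0.7694
D_tc = 0.119 × 7.464 × 13.47 × 73.18 × 0.7694 = 673.6 m
D_f = 1.38 × 673.6 = 929.6 m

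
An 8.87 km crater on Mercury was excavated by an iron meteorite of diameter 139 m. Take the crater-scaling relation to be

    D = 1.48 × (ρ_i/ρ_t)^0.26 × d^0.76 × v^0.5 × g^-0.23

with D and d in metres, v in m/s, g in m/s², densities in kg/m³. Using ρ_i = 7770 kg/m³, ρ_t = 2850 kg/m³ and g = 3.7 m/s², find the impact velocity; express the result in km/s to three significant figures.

Rearranging for v: v = [D / (1.48 · (7770/2850)^0.26 · 139^0.76 · 3.7^-0.23)]^(1/0.5).
D = 8870 m.
(7770/2850)^0.26 = 1.298
139^0.76 = 42.53
3.7^-0.23 = 0.7401
Denominator = 1.48 × 1.298 × 42.53 × 0.7401 = 60.47
D / 60.47 = 8870 / 60.47 = 146.7
v = 146.7^(1/0.5) = 146.7^2 = 21521 m/s

v ≈ 21.5 km/s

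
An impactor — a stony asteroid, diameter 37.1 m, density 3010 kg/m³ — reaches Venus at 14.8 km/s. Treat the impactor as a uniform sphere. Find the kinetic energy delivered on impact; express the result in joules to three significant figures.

v = 14800 m/s.
Mass m = (π/6) ρ d³ = (π/6) × 3010 × (37.1)³ = 8.048 × 10^7 kg
E = ½ m v² = 0.5 × 8.048 × 10^7 × (14800)² = 8.814 × 10^15 J

E ≈ 8.81 × 10^15 J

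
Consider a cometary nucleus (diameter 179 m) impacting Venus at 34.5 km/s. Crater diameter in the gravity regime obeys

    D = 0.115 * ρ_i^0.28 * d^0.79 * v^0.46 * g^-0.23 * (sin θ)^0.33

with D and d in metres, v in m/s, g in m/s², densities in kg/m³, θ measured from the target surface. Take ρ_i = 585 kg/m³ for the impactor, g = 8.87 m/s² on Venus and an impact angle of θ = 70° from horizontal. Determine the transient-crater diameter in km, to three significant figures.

In SI units: v = 34500 m/s.
ρ_i^0.28 = 585^0.28 = 5.954
d^0.79 = 179^0.79 = 60.22
v^0.46 = 34500^0.46 = 122.3
g^-0.23 = 8.87^-0.23 = 0.6053
(sin 70°)^0.33 = 0.9397^0.33 = 0.9797
D = 0.115 × 5.954 × 60.22 × 122.3 × 0.6053 × 0.9797 = 2990 m
   = 2.990 km

D ≈ 2.99 km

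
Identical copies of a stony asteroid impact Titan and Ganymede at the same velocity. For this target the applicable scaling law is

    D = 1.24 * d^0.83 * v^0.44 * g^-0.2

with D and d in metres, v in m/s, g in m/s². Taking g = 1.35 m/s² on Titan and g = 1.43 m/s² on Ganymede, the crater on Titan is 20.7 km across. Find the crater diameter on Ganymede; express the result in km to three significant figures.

D ≈ 20.5 km

All impactor-dependent factors cancel in the ratio, leaving D_Ganymede/D_Titan = (g_Ganymede/g_Titan)^-0.2.
(1.43/1.35)^-0.2 = 1.059^-0.2 = 0.9886
D_Ganymede = 0.9886 × 20.7 km = 20.5 km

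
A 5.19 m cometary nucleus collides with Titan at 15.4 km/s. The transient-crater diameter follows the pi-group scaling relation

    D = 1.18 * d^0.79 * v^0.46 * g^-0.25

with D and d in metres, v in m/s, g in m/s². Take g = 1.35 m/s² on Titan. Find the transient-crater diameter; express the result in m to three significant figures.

D ≈ 339 m

In SI units: v = 15400 m/s.
d^0.79 = 5.19^0.79 = 3.673
v^0.46 = 15400^0.46 = 84.38
g^-0.25 = 1.35^-0.25 = 0.9277
D = 1.18 × 3.673 × 84.38 × 0.9277 = 339.3 m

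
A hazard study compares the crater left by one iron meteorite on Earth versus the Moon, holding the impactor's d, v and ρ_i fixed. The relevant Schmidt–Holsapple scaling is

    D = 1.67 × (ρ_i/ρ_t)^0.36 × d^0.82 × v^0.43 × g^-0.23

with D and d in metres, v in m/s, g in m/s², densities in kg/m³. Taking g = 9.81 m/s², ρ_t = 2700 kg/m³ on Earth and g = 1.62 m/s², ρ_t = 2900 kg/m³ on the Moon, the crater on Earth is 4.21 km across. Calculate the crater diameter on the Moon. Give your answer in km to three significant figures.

D ≈ 6.21 km

The impactor-only factors (d, v, ρ_i) cancel in the ratio, leaving D_Moon/D_Earth = (g_Moon/g_Earth)^-0.23 · (ρ_t,Earth/ρ_t,Moon)^0.36.
(1.62/9.81)^-0.23 = 0.1651^-0.23 = 1.513
(2700/2900)^0.36 = 0.9310^0.36 = 0.9746
Ratio = 1.513 × 0.9746 = 1.475
D_Moon = 1.475 × 4.21 km = 6.21 km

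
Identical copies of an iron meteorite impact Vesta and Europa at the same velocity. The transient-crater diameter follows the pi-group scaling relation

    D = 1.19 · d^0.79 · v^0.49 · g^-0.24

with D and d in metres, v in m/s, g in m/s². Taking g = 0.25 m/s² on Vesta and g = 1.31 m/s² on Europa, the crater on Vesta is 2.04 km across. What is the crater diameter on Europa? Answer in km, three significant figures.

D ≈ 1.37 km

All impactor-dependent factors cancel in the ratio, leaving D_Europa/D_Vesta = (g_Europa/g_Vesta)^-0.24.
(1.31/0.25)^-0.24 = 5.240^-0.24 = 0.6720
D_Europa = 0.6720 × 2.04 km = 1.37 km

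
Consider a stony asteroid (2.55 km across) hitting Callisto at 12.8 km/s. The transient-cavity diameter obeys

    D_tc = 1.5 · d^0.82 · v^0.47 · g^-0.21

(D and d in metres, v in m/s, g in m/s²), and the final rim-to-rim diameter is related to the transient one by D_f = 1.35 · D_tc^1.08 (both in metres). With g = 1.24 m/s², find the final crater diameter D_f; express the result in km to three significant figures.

D_f ≈ 252 km

In SI: d = 2550 m, v = 12800 m/s.
d^0.82 = 2550^0.82 = 621.4
v^0.47 = 12800^0.47 = 85.19
g^-0.21 = 1.24^-0.21 = 0.9558
D_tc = 1.5 × 621.4 × 85.19 × 0.9558 = 75900 m
D_f = 1.35 × (75900)^1.08 = 2.518 × 10^5 m
     = 251.8 km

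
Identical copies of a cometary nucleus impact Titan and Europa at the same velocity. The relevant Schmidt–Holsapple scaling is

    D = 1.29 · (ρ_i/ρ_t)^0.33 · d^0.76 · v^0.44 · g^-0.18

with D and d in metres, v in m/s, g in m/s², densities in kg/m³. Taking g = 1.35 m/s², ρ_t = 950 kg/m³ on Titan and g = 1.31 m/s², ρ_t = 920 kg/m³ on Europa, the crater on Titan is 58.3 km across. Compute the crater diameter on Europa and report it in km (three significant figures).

The impactor-only factors (d, v, ρ_i) cancel in the ratio, leaving D_Europa/D_Titan = (g_Europa/g_Titan)^-0.18 · (ρ_t,Titan/ρ_t,Europa)^0.33.
(1.31/1.35)^-0.18 = 0.9704^-0.18 = 1.005
(950/920)^0.33 = 1.033^0.33 = 1.011
Ratio = 1.005 × 1.011 = 1.016
D_Europa = 1.016 × 58.3 km = 59.2 km

D ≈ 59.2 km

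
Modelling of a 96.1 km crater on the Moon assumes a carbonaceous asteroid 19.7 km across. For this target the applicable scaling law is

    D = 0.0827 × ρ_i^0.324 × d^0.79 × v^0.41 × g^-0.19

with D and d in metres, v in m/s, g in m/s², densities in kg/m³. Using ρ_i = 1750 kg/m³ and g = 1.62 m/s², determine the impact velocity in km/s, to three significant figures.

v ≈ 11.3 km/s

Rearranging for v: v = [D / (0.0827 · 1750^0.324 · 19700^0.79 · 1.62^-0.19)]^(1/0.41).
D = 96100 m.
1750^0.324 = 11.24
19700^0.79 = 2470
1.62^-0.19 = 0.9124
Denominator = 0.0827 × 11.24 × 2470 × 0.9124 = 2095
D / 2095 = 96100 / 2095 = 45.87
v = 45.87^(1/0.41) = 45.87^2.439 = 11284 m/s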